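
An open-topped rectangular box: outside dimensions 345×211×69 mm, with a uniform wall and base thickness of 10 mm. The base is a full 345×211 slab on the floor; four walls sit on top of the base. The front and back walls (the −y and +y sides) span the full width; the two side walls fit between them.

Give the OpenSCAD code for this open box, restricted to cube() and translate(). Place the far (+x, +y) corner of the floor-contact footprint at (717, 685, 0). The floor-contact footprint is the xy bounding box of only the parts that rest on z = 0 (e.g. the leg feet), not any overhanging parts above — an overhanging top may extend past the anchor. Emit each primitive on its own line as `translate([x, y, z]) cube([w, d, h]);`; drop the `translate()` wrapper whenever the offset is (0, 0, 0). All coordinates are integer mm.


translate([372, 474, 0]) cube([345, 211, 10]);
translate([372, 474, 10]) cube([345, 10, 59]);
translate([372, 675, 10]) cube([345, 10, 59]);
translate([372, 484, 10]) cube([10, 191, 59]);
translate([707, 484, 10]) cube([10, 191, 59]);


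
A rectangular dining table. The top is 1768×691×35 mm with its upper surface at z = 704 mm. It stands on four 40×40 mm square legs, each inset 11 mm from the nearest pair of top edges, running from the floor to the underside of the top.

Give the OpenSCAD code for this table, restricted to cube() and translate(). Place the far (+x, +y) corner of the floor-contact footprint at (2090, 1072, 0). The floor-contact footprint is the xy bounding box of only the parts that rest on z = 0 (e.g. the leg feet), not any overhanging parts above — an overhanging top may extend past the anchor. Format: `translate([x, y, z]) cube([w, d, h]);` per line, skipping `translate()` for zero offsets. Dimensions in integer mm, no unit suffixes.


translate([333, 392, 669]) cube([1768, 691, 35]);
translate([344, 403, 0]) cube([40, 40, 669]);
translate([2050, 403, 0]) cube([40, 40, 669]);
translate([344, 1032, 0]) cube([40, 40, 669]);
translate([2050, 1032, 0]) cube([40, 40, 669]);


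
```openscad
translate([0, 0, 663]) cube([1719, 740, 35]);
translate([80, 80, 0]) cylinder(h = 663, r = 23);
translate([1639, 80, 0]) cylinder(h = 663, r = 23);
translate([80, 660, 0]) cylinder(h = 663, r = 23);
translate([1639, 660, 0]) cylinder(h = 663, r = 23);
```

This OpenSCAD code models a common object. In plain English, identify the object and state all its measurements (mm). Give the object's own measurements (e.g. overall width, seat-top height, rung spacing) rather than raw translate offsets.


A table: top 1719 mm (x) × 740 mm (y), 35 mm thick, upper face at z = 698 mm, on four round legs of 46 mm diameter, each leg's bounding box inset 57 mm from the nearest pair of top edges from z = 0 to the bottom of the top.


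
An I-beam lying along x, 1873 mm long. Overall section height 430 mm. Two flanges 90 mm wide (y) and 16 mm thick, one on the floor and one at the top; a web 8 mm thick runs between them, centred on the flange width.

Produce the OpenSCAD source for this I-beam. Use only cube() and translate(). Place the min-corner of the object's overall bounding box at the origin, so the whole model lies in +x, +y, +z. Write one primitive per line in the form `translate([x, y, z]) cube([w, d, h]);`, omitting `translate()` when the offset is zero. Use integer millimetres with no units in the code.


cube([1873, 90, 16]);
translate([0, 41, 16]) cube([1873, 8, 398]);
translate([0, 0, 414]) cube([1873, 90, 16]);


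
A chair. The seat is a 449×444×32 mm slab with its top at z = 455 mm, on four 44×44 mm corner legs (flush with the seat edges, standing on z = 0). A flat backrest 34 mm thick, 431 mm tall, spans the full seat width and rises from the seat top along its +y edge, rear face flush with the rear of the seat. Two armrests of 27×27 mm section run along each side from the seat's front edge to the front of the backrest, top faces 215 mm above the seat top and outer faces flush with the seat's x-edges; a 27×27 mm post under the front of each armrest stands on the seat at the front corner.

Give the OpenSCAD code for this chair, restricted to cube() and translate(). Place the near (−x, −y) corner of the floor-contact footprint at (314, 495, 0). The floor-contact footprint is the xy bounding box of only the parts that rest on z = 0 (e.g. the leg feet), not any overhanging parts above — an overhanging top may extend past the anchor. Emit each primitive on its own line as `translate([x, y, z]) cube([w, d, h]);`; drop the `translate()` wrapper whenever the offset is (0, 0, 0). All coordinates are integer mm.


translate([314, 495, 423]) cube([449, 444, 32]);
translate([314, 495, 0]) cube([44, 44, 423]);
translate([719, 495, 0]) cube([44, 44, 423]);
translate([314, 895, 0]) cube([44, 44, 423]);
translate([719, 895, 0]) cube([44, 44, 423]);
translate([314, 905, 455]) cube([449, 34, 431]);
translate([314, 495, 643]) cube([27, 410, 27]);
translate([736, 495, 643]) cube([27, 410, 27]);
translate([314, 495, 455]) cube([27, 27, 188]);
translate([736, 495, 455]) cube([27, 27, 188]);


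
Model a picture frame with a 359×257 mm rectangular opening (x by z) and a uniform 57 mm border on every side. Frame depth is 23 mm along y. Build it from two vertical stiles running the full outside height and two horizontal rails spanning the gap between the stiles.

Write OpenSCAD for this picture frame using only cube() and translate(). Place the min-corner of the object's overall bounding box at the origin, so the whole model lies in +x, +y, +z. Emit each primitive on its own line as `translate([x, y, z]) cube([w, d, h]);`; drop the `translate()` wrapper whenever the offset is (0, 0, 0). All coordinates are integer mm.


cube([57, 23, 371]);
translate([416, 0, 0]) cube([57, 23, 371]);
translate([57, 0, 0]) cube([359, 23, 57]);
translate([57, 0, 314]) cube([359, 23, 57]);


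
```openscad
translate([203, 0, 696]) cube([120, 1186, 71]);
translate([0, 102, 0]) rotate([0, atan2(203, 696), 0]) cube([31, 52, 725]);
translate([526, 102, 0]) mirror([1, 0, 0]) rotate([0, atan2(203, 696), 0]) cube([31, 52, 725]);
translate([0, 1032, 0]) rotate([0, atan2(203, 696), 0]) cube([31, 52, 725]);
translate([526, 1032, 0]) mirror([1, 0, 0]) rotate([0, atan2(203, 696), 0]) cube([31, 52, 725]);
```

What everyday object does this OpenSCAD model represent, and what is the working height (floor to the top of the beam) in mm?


A sawhorse. The overall height is 767 mm.

A beam across two mirrored pairs of raked legs — a sawhorse. The beam's underside is at z = 696 (matching the legs' vertical rise in atan2(203, 696)) and the beam is 71 mm tall, so its top is at 696 + 71 = 767 mm. The raked legs top out at the beam's underside, so that is the highest point.


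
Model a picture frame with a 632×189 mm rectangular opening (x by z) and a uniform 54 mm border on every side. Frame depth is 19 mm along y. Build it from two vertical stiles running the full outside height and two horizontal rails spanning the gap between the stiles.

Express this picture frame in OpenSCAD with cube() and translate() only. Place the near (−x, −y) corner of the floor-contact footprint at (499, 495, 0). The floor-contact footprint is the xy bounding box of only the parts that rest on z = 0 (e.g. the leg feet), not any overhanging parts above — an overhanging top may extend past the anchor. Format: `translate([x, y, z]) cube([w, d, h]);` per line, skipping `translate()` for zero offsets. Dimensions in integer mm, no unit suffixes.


translate([499, 495, 0]) cube([54, 19, 297]);
translate([1185, 495, 0]) cube([54, 19, 297]);
translate([553, 495, 0]) cube([632, 19, 54]);
translate([553, 495, 243]) cube([632, 19, 54]);


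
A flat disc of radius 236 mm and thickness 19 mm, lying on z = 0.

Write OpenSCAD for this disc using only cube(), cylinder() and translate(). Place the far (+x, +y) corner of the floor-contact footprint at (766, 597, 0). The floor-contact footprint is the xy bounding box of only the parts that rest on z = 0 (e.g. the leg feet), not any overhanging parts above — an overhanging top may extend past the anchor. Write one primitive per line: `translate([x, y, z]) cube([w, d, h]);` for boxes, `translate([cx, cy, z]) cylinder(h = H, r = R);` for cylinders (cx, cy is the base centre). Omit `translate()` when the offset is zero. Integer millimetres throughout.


translate([530, 361, 0]) cylinder(h = 19, r = 236);


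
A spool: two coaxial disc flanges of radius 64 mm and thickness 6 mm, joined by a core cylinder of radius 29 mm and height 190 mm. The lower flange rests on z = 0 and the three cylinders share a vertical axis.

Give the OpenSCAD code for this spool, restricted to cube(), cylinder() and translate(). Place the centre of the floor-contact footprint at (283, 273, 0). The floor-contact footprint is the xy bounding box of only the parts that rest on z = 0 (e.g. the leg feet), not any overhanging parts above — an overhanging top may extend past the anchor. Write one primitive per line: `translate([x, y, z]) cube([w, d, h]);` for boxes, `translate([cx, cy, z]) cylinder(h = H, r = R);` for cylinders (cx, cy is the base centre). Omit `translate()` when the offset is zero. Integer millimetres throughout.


translate([283, 273, 0]) cylinder(h = 6, r = 64);
translate([283, 273, 6]) cylinder(h = 190, r = 29);
translate([283, 273, 196]) cylinder(h = 6, r = 64);


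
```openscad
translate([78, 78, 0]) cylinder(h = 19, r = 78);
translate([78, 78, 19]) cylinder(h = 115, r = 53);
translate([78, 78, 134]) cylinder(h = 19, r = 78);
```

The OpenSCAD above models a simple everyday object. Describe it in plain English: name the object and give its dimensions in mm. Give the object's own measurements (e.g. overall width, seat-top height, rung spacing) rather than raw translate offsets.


A spool: two coaxial disc flanges of radius 78 mm and thickness 19 mm, joined by a core cylinder of radius 53 mm and height 115 mm. The lower flange rests on z = 0 and the three cylinders share a vertical axis.


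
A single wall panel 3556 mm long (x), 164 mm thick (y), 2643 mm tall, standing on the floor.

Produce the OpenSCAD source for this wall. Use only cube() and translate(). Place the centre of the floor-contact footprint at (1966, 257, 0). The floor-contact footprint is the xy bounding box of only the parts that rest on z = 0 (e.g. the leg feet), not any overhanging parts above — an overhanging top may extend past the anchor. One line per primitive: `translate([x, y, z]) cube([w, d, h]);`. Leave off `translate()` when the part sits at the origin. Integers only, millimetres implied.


translate([188, 175, 0]) cube([3556, 164, 2643]);


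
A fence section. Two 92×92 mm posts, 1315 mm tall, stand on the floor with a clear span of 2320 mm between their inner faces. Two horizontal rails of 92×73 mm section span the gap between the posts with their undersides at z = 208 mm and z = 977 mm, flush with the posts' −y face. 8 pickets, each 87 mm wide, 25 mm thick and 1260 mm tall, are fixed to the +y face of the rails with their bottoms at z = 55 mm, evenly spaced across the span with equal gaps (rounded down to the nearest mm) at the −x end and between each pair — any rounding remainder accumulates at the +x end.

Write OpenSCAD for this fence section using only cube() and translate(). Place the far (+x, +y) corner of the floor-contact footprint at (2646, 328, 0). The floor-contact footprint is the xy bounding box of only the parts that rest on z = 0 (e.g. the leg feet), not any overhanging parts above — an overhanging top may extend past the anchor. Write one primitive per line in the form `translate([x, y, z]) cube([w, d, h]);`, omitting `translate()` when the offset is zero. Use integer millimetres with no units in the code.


translate([142, 236, 0]) cube([92, 92, 1315]);
translate([2554, 236, 0]) cube([92, 92, 1315]);
translate([234, 236, 208]) cube([2320, 92, 73]);
translate([234, 236, 977]) cube([2320, 92, 73]);
translate([414, 328, 55]) cube([87, 25, 1260]);
translate([681, 328, 55]) cube([87, 25, 1260]);
translate([948, 328, 55]) cube([87, 25, 1260]);
translate([1215, 328, 55]) cube([87, 25, 1260]);
translate([1482, 328, 55]) cube([87, 25, 1260]);
translate([1749, 328, 55]) cube([87, 25, 1260]);
translate([2016, 328, 55]) cube([87, 25, 1260]);
translate([2283, 328, 55]) cube([87, 25, 1260]);


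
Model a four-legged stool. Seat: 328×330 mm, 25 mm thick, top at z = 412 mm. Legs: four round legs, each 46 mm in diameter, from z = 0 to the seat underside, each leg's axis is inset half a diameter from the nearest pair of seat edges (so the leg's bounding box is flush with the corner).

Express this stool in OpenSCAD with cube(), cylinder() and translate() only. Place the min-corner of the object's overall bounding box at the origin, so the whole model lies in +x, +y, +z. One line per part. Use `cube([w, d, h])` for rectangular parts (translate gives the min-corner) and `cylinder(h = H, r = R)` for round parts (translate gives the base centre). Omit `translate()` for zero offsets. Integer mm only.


// leg_h = 412 - 25 = 387
translate([0, 0, 387]) cube([328, 330, 25]);
translate([23, 23, 0]) cylinder(h = 387, r = 23);
translate([305, 23, 0]) cylinder(h = 387, r = 23);
translate([23, 307, 0]) cylinder(h = 387, r = 23);
translate([305, 307, 0]) cylinder(h = 387, r = 23);


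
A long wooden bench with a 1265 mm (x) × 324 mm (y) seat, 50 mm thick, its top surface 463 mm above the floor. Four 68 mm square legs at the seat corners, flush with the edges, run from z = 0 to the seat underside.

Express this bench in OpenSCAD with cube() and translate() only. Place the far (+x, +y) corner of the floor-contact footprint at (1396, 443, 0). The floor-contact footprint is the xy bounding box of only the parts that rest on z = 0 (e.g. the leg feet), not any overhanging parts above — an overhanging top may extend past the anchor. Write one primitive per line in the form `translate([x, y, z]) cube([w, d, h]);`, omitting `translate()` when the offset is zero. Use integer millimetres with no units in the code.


translate([131, 119, 413]) cube([1265, 324, 50]);
translate([131, 119, 0]) cube([68, 68, 413]);
translate([131, 375, 0]) cube([68, 68, 413]);
translate([1328, 119, 0]) cube([68, 68, 413]);
translate([1328, 375, 0]) cube([68, 68, 413]);


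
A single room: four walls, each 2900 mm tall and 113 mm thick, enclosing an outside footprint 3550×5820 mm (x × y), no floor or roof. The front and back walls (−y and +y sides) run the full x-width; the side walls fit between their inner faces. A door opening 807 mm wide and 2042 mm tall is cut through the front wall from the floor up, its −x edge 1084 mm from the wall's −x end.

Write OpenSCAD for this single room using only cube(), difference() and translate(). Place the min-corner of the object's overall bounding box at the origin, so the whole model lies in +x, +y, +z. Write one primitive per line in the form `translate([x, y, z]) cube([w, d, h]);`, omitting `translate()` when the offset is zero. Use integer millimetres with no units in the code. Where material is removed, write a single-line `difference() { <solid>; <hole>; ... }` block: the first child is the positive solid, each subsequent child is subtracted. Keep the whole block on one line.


difference() { cube([3550, 113, 2900]); translate([1084, 0, 0]) cube([807, 113, 2042]); }
translate([0, 5707, 0]) cube([3550, 113, 2900]);
translate([0, 113, 0]) cube([113, 5594, 2900]);
translate([3437, 113, 0]) cube([113, 5594, 2900]);


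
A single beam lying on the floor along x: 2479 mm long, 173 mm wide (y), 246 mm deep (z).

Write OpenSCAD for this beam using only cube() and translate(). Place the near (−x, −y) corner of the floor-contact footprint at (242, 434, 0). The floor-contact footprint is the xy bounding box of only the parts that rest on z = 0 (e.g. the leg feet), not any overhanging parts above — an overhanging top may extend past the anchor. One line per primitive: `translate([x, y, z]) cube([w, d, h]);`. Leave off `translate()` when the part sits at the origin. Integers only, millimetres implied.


translate([242, 434, 0]) cube([2479, 173, 246]);


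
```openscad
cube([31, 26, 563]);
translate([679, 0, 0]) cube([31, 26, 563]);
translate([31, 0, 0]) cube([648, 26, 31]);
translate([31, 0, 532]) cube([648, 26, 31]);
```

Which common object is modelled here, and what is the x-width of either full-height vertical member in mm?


A picture frame. The border width is 31 mm.

Four thin pieces enclosing a rectangular opening — a picture frame. The two full-height stiles are 563 mm tall; the top rail sits at z = 532 and is 31 mm tall, so the border above the opening is 563 − 532 = 31 mm, matching the stile x-width.


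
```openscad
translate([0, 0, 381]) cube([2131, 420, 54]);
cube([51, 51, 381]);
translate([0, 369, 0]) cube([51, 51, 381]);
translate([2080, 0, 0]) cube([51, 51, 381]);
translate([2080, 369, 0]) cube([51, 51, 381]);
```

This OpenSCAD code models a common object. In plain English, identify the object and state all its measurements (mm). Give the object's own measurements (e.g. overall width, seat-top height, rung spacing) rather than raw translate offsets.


A bench: a 2131×420 mm seat slab, 54 mm thick, top at z = 435 mm, on four 51×51 mm square legs flush with the seat corners and standing on z = 0.


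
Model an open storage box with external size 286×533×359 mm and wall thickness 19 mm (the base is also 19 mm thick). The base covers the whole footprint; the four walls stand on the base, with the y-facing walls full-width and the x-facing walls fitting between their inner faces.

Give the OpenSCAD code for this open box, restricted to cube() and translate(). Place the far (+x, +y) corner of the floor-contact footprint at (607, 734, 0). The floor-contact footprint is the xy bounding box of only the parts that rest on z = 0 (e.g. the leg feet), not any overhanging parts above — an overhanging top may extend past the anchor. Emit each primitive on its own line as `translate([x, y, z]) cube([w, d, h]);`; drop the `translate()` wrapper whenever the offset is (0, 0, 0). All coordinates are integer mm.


translate([321, 201, 0]) cube([286, 533, 19]);
translate([321, 201, 19]) cube([286, 19, 340]);
translate([321, 715, 19]) cube([286, 19, 340]);
translate([321, 220, 19]) cube([19, 495, 340]);
translate([588, 220, 19]) cube([19, 495, 340]);


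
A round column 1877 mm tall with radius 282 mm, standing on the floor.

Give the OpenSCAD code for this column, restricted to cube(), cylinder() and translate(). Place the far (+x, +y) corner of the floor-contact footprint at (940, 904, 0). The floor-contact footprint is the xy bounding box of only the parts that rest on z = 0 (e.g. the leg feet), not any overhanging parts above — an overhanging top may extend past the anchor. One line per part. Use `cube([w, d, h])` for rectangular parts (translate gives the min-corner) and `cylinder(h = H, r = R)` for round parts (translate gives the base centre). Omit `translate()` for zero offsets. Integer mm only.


translate([658, 622, 0]) cylinder(h = 1877, r = 282);


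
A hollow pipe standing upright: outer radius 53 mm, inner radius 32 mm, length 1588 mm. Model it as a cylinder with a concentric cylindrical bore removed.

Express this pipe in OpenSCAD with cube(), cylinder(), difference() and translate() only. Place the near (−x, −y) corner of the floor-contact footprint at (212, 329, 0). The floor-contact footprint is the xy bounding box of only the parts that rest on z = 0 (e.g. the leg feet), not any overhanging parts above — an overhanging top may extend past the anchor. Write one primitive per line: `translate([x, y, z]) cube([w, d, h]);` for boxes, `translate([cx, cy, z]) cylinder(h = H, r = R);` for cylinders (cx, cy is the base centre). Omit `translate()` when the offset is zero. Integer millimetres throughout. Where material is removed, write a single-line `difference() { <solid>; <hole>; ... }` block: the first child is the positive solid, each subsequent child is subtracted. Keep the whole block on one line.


difference() { translate([265, 382, 0]) cylinder(h = 1588, r = 53); translate([265, 382, 0]) cylinder(h = 1588, r = 32); }


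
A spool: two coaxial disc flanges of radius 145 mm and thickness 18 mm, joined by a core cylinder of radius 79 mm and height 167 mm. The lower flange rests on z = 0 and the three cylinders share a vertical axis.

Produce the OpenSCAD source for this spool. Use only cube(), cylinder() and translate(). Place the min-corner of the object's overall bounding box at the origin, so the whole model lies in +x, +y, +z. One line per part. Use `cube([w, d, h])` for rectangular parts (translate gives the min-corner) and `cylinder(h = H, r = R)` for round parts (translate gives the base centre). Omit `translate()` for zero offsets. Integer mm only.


translate([145, 145, 0]) cylinder(h = 18, r = 145);
translate([145, 145, 18]) cylinder(h = 167, r = 79);
translate([145, 145, 185]) cylinder(h = 18, r = 145);


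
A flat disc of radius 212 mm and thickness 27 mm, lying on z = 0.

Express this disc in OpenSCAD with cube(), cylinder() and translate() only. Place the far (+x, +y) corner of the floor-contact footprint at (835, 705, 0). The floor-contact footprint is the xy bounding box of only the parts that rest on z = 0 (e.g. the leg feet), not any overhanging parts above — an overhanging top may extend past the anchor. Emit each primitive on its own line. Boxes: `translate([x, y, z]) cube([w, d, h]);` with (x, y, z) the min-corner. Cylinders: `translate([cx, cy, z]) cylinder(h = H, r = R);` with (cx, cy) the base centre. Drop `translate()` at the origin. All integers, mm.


translate([623, 493, 0]) cylinder(h = 27, r = 212);


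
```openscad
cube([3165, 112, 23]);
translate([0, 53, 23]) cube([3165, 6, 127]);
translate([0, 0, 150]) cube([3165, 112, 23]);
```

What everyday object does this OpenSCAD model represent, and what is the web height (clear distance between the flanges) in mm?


An I-beam. The web height is 127 mm.

Two wide flanges with a thin centred web — an I-beam. Overall 173 mm minus two 23 mm flanges gives a web of 173 − 2·23 = 127 mm.


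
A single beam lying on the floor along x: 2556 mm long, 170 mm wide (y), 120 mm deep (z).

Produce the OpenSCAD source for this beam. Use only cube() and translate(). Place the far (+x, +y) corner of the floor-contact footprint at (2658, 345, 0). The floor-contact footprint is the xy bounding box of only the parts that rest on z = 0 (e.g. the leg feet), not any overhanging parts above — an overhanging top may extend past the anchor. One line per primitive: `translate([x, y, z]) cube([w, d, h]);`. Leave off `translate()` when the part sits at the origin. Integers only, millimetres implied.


translate([102, 175, 0]) cube([2556, 170, 120]);


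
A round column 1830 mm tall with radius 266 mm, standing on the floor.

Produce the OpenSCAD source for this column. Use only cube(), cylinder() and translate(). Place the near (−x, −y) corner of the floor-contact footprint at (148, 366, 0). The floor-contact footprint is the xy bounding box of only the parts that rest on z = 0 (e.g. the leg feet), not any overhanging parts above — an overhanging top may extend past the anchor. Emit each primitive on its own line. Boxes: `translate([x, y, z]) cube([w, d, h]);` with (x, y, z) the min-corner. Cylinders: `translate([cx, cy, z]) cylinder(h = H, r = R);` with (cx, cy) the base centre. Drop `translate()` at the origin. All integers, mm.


translate([414, 632, 0]) cylinder(h = 1830, r = 266);


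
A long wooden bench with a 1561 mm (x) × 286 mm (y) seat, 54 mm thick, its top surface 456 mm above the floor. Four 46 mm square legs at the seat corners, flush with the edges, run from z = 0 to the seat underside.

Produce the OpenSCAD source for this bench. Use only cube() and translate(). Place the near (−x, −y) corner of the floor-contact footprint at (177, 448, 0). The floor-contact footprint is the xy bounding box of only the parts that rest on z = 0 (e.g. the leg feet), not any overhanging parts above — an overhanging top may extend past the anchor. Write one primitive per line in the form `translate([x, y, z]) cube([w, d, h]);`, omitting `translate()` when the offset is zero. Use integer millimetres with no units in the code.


translate([177, 448, 402]) cube([1561, 286, 54]);
translate([177, 448, 0]) cube([46, 46, 402]);
translate([177, 688, 0]) cube([46, 46, 402]);
translate([1692, 448, 0]) cube([46, 46, 402]);
translate([1692, 688, 0]) cube([46, 46, 402]);


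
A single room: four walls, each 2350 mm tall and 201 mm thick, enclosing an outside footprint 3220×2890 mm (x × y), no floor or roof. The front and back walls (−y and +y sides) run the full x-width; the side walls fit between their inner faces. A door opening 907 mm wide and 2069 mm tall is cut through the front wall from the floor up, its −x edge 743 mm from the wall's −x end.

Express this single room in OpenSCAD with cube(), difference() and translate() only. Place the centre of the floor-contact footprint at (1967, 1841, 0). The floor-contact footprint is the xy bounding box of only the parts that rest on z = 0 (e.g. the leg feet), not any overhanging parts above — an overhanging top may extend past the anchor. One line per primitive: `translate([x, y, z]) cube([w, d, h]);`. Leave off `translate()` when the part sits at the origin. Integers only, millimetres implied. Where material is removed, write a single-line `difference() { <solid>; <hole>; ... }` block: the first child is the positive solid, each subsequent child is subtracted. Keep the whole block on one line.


difference() { translate([357, 396, 0]) cube([3220, 201, 2350]); translate([1100, 396, 0]) cube([907, 201, 2069]); }
translate([357, 3085, 0]) cube([3220, 201, 2350]);
translate([357, 597, 0]) cube([201, 2488, 2350]);
translate([3376, 597, 0]) cube([201, 2488, 2350]);


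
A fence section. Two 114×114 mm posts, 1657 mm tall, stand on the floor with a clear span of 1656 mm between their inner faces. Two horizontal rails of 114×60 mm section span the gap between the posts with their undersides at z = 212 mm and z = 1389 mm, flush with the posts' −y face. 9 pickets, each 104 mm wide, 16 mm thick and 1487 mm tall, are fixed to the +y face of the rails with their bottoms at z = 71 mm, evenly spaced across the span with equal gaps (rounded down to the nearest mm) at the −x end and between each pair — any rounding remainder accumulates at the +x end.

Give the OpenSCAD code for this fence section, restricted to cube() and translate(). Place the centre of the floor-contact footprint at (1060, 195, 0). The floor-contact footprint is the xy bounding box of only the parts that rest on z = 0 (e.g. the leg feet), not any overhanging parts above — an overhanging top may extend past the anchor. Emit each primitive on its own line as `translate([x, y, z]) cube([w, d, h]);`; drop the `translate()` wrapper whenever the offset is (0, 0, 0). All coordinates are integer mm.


translate([118, 138, 0]) cube([114, 114, 1657]);
translate([1888, 138, 0]) cube([114, 114, 1657]);
translate([232, 138, 212]) cube([1656, 114, 60]);
translate([232, 138, 1389]) cube([1656, 114, 60]);
translate([304, 252, 71]) cube([104, 16, 1487]);
translate([480, 252, 71]) cube([104, 16, 1487]);
translate([656, 252, 71]) cube([104, 16, 1487]);
translate([832, 252, 71]) cube([104, 16, 1487]);
translate([1008, 252, 71]) cube([104, 16, 1487]);
translate([1184, 252, 71]) cube([104, 16, 1487]);
translate([1360, 252, 71]) cube([104, 16, 1487]);
translate([1536, 252, 71]) cube([104, 16, 1487]);
translate([1712, 252, 71]) cube([104, 16, 1487]);


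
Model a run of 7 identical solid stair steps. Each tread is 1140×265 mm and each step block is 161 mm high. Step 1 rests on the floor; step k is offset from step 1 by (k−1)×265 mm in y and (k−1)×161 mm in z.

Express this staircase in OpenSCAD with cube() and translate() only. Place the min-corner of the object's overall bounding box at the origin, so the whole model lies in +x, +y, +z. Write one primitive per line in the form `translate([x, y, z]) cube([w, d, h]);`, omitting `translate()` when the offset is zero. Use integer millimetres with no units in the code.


cube([1140, 265, 161]);
translate([0, 265, 161]) cube([1140, 265, 161]);
translate([0, 530, 322]) cube([1140, 265, 161]);
translate([0, 795, 483]) cube([1140, 265, 161]);
translate([0, 1060, 644]) cube([1140, 265, 161]);
translate([0, 1325, 805]) cube([1140, 265, 161]);
translate([0, 1590, 966]) cube([1140, 265, 161]);


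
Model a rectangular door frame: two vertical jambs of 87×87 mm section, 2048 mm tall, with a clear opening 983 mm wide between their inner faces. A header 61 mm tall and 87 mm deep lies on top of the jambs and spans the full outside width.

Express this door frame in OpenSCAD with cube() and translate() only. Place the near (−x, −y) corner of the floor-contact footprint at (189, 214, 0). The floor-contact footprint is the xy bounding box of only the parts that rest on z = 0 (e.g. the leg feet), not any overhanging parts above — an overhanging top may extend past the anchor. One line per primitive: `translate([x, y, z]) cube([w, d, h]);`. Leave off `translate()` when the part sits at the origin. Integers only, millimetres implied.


translate([189, 214, 0]) cube([87, 87, 2048]);
translate([1259, 214, 0]) cube([87, 87, 2048]);
translate([189, 214, 2048]) cube([1157, 87, 61]);


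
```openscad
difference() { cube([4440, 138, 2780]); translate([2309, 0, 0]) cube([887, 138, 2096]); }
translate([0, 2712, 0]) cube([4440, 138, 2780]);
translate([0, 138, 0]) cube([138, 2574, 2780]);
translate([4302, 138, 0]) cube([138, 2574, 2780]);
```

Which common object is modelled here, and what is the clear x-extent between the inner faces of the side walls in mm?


A single room. The interior width is 4164 mm.

Four walls enclosing a rectangle with a door in the front wall — a room. Outside width 4440 minus two 138 mm walls gives 4164 mm.


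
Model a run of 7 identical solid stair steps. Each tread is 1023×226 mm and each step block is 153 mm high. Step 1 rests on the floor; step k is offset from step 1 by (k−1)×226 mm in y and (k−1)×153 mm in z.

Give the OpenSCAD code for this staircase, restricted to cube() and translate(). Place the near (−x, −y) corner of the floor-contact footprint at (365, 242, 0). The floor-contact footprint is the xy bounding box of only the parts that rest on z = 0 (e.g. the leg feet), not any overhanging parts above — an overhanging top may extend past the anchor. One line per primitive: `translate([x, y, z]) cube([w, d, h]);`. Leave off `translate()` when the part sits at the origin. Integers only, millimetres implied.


translate([365, 242, 0]) cube([1023, 226, 153]);
translate([365, 468, 153]) cube([1023, 226, 153]);
translate([365, 694, 306]) cube([1023, 226, 153]);
translate([365, 920, 459]) cube([1023, 226, 153]);
translate([365, 1146, 612]) cube([1023, 226, 153]);
translate([365, 1372, 765]) cube([1023, 226, 153]);
translate([365, 1598, 918]) cube([1023, 226, 153]);


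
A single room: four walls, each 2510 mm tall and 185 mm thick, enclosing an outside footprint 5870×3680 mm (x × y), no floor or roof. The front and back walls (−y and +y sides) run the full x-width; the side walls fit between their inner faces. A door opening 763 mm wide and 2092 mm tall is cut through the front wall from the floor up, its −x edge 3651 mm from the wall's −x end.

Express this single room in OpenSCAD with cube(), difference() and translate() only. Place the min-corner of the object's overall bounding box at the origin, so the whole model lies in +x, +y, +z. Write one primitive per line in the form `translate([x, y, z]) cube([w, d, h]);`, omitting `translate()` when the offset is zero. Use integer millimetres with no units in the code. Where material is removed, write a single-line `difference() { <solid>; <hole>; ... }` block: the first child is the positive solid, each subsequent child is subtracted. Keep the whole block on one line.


difference() { cube([5870, 185, 2510]); translate([3651, 0, 0]) cube([763, 185, 2092]); }
translate([0, 3495, 0]) cube([5870, 185, 2510]);
translate([0, 185, 0]) cube([185, 3310, 2510]);
translate([5685, 185, 0]) cube([185, 3310, 2510]);


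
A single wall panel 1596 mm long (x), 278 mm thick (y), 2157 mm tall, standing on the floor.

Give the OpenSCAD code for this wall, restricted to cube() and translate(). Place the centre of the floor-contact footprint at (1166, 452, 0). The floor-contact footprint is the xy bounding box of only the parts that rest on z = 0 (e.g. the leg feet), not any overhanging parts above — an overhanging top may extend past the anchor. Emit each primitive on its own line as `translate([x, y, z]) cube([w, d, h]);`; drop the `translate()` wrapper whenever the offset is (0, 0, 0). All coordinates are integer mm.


translate([368, 313, 0]) cube([1596, 278, 2157]);


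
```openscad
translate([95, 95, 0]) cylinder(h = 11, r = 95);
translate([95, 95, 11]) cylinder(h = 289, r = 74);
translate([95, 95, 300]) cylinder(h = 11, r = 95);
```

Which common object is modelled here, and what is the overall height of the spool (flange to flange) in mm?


A spool. The overall height is 311 mm.

Three coaxial cylinders, large–small–large — a spool. Two 11 mm flanges and a 289 mm core give 11 + 289 + 11 = 311 mm.


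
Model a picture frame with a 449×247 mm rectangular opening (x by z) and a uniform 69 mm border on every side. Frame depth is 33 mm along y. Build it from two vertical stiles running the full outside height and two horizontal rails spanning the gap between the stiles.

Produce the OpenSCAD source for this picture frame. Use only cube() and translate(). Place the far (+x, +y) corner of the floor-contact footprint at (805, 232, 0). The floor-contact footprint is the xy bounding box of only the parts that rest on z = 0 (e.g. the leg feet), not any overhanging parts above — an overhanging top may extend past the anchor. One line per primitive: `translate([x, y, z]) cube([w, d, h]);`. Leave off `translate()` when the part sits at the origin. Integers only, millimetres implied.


translate([218, 199, 0]) cube([69, 33, 385]);
translate([736, 199, 0]) cube([69, 33, 385]);
translate([287, 199, 0]) cube([449, 33, 69]);
translate([287, 199, 316]) cube([449, 33, 69]);


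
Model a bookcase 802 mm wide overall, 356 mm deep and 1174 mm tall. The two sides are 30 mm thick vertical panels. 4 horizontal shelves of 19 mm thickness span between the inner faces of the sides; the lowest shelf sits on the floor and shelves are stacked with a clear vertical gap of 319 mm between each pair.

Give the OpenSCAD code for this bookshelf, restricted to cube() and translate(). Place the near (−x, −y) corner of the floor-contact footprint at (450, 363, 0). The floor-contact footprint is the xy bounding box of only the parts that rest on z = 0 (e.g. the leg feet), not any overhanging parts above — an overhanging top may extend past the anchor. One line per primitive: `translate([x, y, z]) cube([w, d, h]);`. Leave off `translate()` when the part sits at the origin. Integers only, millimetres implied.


translate([450, 363, 0]) cube([30, 356, 1174]);
translate([1222, 363, 0]) cube([30, 356, 1174]);
translate([480, 363, 0]) cube([742, 356, 19]);
translate([480, 363, 338]) cube([742, 356, 19]);
translate([480, 363, 676]) cube([742, 356, 19]);
translate([480, 363, 1014]) cube([742, 356, 19]);


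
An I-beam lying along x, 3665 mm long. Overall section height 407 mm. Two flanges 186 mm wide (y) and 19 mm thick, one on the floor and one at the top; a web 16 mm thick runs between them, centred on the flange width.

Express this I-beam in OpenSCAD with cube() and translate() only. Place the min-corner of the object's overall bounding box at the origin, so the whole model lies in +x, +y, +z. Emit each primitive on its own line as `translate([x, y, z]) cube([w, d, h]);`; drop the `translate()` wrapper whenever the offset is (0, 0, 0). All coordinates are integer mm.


cube([3665, 186, 19]);
translate([0, 85, 19]) cube([3665, 16, 369]);
translate([0, 0, 388]) cube([3665, 186, 19]);


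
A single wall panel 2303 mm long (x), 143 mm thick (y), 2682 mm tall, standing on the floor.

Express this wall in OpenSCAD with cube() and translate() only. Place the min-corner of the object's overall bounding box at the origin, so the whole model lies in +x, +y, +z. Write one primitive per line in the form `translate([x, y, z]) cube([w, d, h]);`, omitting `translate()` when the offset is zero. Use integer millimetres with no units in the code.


cube([2303, 143, 2682]);


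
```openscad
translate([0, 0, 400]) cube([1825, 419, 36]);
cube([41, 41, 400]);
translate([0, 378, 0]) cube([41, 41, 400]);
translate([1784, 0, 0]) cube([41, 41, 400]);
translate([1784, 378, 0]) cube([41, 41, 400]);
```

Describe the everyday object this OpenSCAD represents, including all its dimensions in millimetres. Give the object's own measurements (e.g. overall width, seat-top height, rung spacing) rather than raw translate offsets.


A long wooden bench with a 1825 mm (x) × 419 mm (y) seat, 36 mm thick, its top surface 436 mm above the floor. Four 41 mm square legs at the seat corners, flush with the edges, run from z = 0 to the seat underside.


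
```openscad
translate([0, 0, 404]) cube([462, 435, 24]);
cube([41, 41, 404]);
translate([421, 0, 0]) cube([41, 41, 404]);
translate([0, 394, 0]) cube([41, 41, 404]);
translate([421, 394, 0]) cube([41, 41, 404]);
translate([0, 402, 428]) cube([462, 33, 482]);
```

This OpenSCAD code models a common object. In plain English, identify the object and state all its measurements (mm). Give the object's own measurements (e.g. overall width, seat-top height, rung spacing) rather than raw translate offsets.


A chair. The seat is a 462×435×24 mm slab with its top at z = 428 mm, on four 41×41 mm corner legs (flush with the seat edges, standing on z = 0). A flat backrest 33 mm thick, 482 mm tall, spans the full seat width and rises from the seat top along its +y edge, rear face flush with the rear of the seat.


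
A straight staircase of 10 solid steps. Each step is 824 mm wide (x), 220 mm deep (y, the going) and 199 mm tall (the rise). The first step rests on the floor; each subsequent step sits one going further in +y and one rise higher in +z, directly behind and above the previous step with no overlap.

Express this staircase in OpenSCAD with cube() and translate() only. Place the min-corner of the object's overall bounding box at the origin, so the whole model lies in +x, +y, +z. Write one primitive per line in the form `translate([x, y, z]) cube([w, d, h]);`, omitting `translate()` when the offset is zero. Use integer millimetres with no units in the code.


cube([824, 220, 199]);
translate([0, 220, 199]) cube([824, 220, 199]);
translate([0, 440, 398]) cube([824, 220, 199]);
translate([0, 660, 597]) cube([824, 220, 199]);
translate([0, 880, 796]) cube([824, 220, 199]);
translate([0, 1100, 995]) cube([824, 220, 199]);
translate([0, 1320, 1194]) cube([824, 220, 199]);
translate([0, 1540, 1393]) cube([824, 220, 199]);
translate([0, 1760, 1592]) cube([824, 220, 199]);
translate([0, 1980, 1791]) cube([824, 220, 199]);


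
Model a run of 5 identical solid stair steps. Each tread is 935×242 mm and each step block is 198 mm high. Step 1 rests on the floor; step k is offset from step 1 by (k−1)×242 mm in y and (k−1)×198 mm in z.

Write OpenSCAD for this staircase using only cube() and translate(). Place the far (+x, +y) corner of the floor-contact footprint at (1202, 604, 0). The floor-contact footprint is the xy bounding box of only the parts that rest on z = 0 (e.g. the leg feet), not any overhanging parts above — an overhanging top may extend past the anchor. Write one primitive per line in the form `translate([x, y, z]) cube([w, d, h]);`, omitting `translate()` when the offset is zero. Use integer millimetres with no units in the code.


translate([267, 362, 0]) cube([935, 242, 198]);
translate([267, 604, 198]) cube([935, 242, 198]);
translate([267, 846, 396]) cube([935, 242, 198]);
translate([267, 1088, 594]) cube([935, 242, 198]);
translate([267, 1330, 792]) cube([935, 242, 198]);
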